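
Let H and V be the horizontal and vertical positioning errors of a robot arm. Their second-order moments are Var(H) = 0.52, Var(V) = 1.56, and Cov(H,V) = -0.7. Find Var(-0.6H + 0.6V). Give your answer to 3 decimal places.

1.253

Var(-0.6H + 0.6V) = (-0.6)²·Var(H) + (0.6)²·Var(V) + 2·(-0.6)·(0.6)·Cov(H,V)
= 0.36·0.52 + 0.36·1.56 + -0.72·-0.7 = 1.2528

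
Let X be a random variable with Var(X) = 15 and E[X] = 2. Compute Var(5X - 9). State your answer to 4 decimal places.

375.0000

Var(5X - 9) = (5)²·Var(X) = 25·15 = 375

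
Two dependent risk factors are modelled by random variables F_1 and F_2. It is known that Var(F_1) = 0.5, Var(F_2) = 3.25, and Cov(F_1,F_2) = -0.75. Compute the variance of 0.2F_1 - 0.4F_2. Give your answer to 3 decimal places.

0.660

Var(0.2F_1 - 0.4F_2) = (0.2)²·Var(F_1) + (-0.4)²·Var(F_2) + 2·(0.2)·(-0.4)·Cov(F_1,F_2)
= 0.04·0.5 + 0.16·3.25 + -0.16·-0.75 = 0.66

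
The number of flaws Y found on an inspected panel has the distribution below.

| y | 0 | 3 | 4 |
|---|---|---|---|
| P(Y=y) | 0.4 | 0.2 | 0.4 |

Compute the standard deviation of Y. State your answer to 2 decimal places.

E[Y] = (0)(0.4) + (3)(0.2) + (4)(0.4) = 2.2
E[Y²] = (0)²(0.4) + (3)²(0.2) + (4)²(0.4) = 8.2
Var(Y) = E[Y²] − (E[Y])² = 8.2 − (2.2)² = 3.36
SD(Y) = √3.36 ≈ 1.83

1.83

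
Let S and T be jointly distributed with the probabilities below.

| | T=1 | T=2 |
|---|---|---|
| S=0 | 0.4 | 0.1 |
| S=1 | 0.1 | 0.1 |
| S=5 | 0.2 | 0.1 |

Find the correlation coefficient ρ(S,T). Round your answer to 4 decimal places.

E[S] = 1.7,  E[T] = 1.3
E[ST] = 2.3
cov(S,T) = E[ST] − E[S]E[T] = 2.3 − (1.7)(1.3) = 0.09
Var(S) = 4.81,  Var(T) = 0.21
ρ = 0.09 / √(4.81·0.21) ≈ 0.0895

0.0895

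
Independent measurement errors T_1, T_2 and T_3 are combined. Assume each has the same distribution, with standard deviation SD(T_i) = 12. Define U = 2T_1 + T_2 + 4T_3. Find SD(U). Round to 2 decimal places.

Var(T_i) = (12)² = 144
By independence, Var(U) = (2)²Var(T_1) + (1)²Var(T_2) + (4)²Var(T_3)
= (2)²·144 + (1)²·144 + (4)²·144 = 3024
SD(U) = √3024 ≈ 54.99

54.99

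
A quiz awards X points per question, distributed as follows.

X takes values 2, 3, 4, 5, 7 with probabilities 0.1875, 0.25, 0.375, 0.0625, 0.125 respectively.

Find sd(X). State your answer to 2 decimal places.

1.47

E[X] = (2)(0.1875) + (3)(0.25) + (4)(0.375) + (5)(0.0625) + (7)(0.125) = 3.8125
E[X²] = (2)²(0.1875) + (3)²(0.25) + (4)²(0.375) + (5)²(0.0625) + (7)²(0.125) = 16.6875
Var(X) = E[X²] − (E[X])² = 16.6875 − (3.8125)² = 2.15234375
sd(X) = √2.15234375 ≈ 1.47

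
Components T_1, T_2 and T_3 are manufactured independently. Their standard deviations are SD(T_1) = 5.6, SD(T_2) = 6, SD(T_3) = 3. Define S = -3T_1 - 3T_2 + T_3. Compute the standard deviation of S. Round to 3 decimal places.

24.804

var(T_1) = 31.36, var(T_2) = 36, var(T_3) = 9
By independence, var(S) = (-3)²var(T_1) + (-3)²var(T_2) + (1)²var(T_3)
= (-3)²·31.36 + (-3)²·36 + (1)²·9 = 615.24
SD(S) = √615.24 ≈ 24.804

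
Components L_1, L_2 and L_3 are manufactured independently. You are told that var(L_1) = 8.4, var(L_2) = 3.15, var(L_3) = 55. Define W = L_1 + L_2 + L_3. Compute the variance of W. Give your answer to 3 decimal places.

66.550

By independence, var(W) = (1)²var(L_1) + (1)²var(L_2) + (1)²var(L_3)
= (1)²·8.4 + (1)²·3.15 + (1)²·55 = 66.55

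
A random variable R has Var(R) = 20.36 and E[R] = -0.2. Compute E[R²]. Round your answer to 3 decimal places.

E[R²] = Var(R) + (E[R])² = 20.36 + (-0.2)² = 20.4

20.400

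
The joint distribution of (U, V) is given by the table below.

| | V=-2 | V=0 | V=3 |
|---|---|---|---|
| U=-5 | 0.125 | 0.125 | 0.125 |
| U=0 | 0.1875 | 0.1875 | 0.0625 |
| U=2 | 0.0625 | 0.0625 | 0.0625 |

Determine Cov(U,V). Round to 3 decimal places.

-0.500

E[U] = -1.5,  E[V] = 0
E[UV] = -0.5
Cov(U,V) = E[UV] − E[U]E[V] = -0.5 − (-1.5)(0) = -0.5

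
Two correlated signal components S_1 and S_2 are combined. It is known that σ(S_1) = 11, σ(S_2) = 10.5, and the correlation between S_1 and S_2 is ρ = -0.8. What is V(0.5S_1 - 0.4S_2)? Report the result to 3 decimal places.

V(S_1) = (11)² = 121;  V(S_2) = (10.5)² = 110.25
Cov(S_1,S_2) = ρ·σ(S_1)·σ(S_2) = -0.8·11·10.5 = -92.4
V(0.5S_1 - 0.4S_2) = (0.5)²·V(S_1) + (-0.4)²·V(S_2) + 2·(0.5)·(-0.4)·Cov(S_1,S_2)
= 0.25·121 + 0.16·110.25 + -0.4·-92.4 = 84.85

84.850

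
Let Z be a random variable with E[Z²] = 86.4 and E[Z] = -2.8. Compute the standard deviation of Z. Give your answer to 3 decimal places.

8.863

var(Z) = 86.4 − (-2.8)² = 78.56
SD(Z) = √78.56 ≈ 8.863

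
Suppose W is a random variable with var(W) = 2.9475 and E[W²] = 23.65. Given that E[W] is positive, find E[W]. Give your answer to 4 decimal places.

4.5500

(E[W])² = E[W²] − var(W) = 23.65 − 2.9475 = 20.7025
E[W] = √20.7025 = 4.55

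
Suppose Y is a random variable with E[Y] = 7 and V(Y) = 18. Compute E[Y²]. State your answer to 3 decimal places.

67.000

E[Y²] = V(Y) + (E[Y])² = 18 + (7)² = 67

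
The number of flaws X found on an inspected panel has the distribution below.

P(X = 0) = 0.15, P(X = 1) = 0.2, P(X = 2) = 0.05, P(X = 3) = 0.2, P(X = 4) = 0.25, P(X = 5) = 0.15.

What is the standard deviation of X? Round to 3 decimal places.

1.711

E[X] = (0)(0.15) + (1)(0.2) + (2)(0.05) + (3)(0.2) + (4)(0.25) + (5)(0.15) = 2.65
E[X²] = (0)²(0.15) + (1)²(0.2) + (2)²(0.05) + (3)²(0.2) + (4)²(0.25) + (5)²(0.15) = 9.95
var(X) = E[X²] − (E[X])² = 9.95 − (2.65)² = 2.9275
σ(X) = √2.9275 ≈ 1.711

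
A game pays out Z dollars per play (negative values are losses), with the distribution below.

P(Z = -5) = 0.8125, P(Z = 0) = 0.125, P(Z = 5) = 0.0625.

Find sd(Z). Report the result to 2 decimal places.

E[Z] = (-5)(0.8125) + (0)(0.125) + (5)(0.0625) = -3.75
E[Z²] = (-5)²(0.8125) + (0)²(0.125) + (5)²(0.0625) = 21.875
V(Z) = E[Z²] − (E[Z])² = 21.875 − (-3.75)² = 7.8125
sd(Z) = √7.8125 ≈ 2.80

2.80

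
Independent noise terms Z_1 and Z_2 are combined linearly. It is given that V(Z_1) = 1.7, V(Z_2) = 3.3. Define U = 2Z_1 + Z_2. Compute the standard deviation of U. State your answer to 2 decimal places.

3.18

By independence, V(U) = (2)²V(Z_1) + (1)²V(Z_2)
= (2)²·1.7 + (1)²·3.3 = 10.1
σ(U) = √10.1 ≈ 3.18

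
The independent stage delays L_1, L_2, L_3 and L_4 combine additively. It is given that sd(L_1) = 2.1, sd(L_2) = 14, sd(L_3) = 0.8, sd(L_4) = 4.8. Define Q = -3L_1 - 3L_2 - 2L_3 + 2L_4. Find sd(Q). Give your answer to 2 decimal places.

Var(L_1) = 4.41, Var(L_2) = 196, Var(L_3) = 0.64, Var(L_4) = 23.04
By independence, Var(Q) = (-3)²Var(L_1) + (-3)²Var(L_2) + (-2)²Var(L_3) + (2)²Var(L_4)
= (-3)²·4.41 + (-3)²·196 + (-2)²·0.64 + (2)²·23.04 = 1898.41
sd(Q) = √1898.41 ≈ 43.57

43.57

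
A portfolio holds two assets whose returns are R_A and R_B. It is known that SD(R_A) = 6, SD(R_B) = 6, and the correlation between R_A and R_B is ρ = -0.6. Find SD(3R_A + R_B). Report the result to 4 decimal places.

V(R_A) = (6)² = 36;  V(R_B) = (6)² = 36
cov(R_A,R_B) = ρ·SD(R_A)·SD(R_B) = -0.6·6·6 = -21.6
V(3R_A + R_B) = (3)²·V(R_A) + (1)²·V(R_B) + 2·(3)·(1)·cov(R_A,R_B)
= 9·36 + 1·36 + 6·-21.6 = 230.4
SD(3R_A + R_B) = √230.4 ≈ 15.1789

15.1789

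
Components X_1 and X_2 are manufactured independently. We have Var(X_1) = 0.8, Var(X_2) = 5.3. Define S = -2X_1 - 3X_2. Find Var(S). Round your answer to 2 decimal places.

50.90

By independence, Var(S) = (-2)²Var(X_1) + (-3)²Var(X_2)
= (-2)²·0.8 + (-3)²·5.3 = 50.9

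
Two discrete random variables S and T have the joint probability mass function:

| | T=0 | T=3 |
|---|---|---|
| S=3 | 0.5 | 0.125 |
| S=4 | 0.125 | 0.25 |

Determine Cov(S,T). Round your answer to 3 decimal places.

0.328

E[S] = 3.375,  E[T] = 1.125
E[ST] = 4.125
Cov(S,T) = E[ST] − E[S]E[T] = 4.125 − (3.375)(1.125) = 0.328125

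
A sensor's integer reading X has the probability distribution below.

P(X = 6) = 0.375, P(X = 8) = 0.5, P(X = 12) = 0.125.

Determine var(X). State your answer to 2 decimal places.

3.44

E[X] = (6)(0.375) + (8)(0.5) + (12)(0.125) = 7.75
E[X²] = (6)²(0.375) + (8)²(0.5) + (12)²(0.125) = 63.5
var(X) = E[X²] − (E[X])² = 63.5 − (7.75)² = 3.4375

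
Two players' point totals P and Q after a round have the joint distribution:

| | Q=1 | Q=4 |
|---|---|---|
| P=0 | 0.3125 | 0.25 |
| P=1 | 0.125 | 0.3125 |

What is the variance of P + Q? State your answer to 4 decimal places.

2.8594

E[P] = 0.4375,  E[Q] = 2.6875,  E[PQ] = 1.375
Var(P) = 0.4375 − (0.4375)² = 0.24609375;  Var(Q) = 9.4375 − (2.6875)² = 2.21484375
Cov(P,Q) = 1.375 − (0.4375)(2.6875) = 0.19921875
Var(P + Q) = (1)²·0.24609375 + (1)²·2.21484375 + 2·(1)·(1)·0.19921875 = 2.859375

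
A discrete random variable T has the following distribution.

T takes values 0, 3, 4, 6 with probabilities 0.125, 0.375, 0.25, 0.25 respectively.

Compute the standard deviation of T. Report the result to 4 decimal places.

E[T] = (0)(0.125) + (3)(0.375) + (4)(0.25) + (6)(0.25) = 3.625
E[T²] = (0)²(0.125) + (3)²(0.375) + (4)²(0.25) + (6)²(0.25) = 16.375
Var(T) = E[T²] − (E[T])² = 16.375 − (3.625)² = 3.234375
sd(T) = √3.234375 ≈ 1.7984

1.7984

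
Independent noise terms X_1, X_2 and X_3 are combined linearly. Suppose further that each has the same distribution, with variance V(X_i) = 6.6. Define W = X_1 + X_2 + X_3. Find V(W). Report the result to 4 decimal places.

19.8000

By independence, V(W) = (1)²V(X_1) + (1)²V(X_2) + (1)²V(X_3)
= (1)²·6.6 + (1)²·6.6 + (1)²·6.6 = 19.8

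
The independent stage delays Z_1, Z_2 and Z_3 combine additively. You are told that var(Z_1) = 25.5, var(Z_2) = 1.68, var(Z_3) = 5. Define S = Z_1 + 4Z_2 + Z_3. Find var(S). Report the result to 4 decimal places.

By independence, var(S) = (1)²var(Z_1) + (4)²var(Z_2) + (1)²var(Z_3)
= (1)²·25.5 + (4)²·1.68 + (1)²·5 = 57.38

57.3800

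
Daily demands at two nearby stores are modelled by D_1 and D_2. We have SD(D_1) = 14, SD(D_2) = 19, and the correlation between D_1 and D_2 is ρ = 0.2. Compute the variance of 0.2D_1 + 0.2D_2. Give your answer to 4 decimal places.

26.5360

Var(D_1) = (14)² = 196;  Var(D_2) = (19)² = 361
Cov(D_1,D_2) = ρ·SD(D_1)·SD(D_2) = 0.2·14·19 = 53.2
Var(0.2D_1 + 0.2D_2) = (0.2)²·Var(D_1) + (0.2)²·Var(D_2) + 2·(0.2)·(0.2)·Cov(D_1,D_2)
= 0.04·196 + 0.04·361 + 0.08·53.2 = 26.536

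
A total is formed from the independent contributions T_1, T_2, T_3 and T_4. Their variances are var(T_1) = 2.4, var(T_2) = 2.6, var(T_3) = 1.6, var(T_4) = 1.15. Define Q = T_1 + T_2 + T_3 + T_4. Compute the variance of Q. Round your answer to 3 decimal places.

By independence, var(Q) = (1)²var(T_1) + (1)²var(T_2) + (1)²var(T_3) + (1)²var(T_4)
= (1)²·2.4 + (1)²·2.6 + (1)²·1.6 + (1)²·1.15 = 7.75

7.750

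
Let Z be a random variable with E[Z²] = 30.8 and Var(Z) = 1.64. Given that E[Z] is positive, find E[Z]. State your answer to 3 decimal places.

(E[Z])² = E[Z²] − Var(Z) = 30.8 − 1.64 = 29.16
E[Z] = √29.16 = 5.4

5.400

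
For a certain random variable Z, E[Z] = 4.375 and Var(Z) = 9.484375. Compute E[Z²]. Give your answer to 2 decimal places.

28.63

E[Z²] = Var(Z) + (E[Z])² = 9.484375 + (4.375)² = 28.625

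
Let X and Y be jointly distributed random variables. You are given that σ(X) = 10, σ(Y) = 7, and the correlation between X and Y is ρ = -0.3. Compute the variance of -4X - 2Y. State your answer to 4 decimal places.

1460.0000

var(X) = (10)² = 100;  var(Y) = (7)² = 49
Cov(X,Y) = ρ·σ(X)·σ(Y) = -0.3·10·7 = -21
var(-4X - 2Y) = (-4)²·var(X) + (-2)²·var(Y) + 2·(-4)·(-2)·Cov(X,Y)
= 16·100 + 4·49 + 16·-21 = 1460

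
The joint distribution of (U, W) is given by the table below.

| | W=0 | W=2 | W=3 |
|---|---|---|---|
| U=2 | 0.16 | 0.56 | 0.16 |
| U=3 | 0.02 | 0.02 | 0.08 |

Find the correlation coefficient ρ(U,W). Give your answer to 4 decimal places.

0.1722

E[U] = 2.12,  E[W] = 1.88
E[UW] = 4.04
Cov(U,W) = E[UW] − E[U]E[W] = 4.04 − (2.12)(1.88) = 0.0544
V(U) = 0.1056,  V(W) = 0.9456
ρ = 0.0544 / √(0.1056·0.9456) ≈ 0.1722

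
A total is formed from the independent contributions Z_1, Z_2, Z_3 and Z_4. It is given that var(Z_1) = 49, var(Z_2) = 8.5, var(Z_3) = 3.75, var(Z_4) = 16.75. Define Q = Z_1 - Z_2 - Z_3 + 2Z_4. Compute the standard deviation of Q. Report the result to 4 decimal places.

11.3248

By independence, var(Q) = (1)²var(Z_1) + (-1)²var(Z_2) + (-1)²var(Z_3) + (2)²var(Z_4)
= (1)²·49 + (-1)²·8.5 + (-1)²·3.75 + (2)²·16.75 = 128.25
sd(Q) = √128.25 ≈ 11.3248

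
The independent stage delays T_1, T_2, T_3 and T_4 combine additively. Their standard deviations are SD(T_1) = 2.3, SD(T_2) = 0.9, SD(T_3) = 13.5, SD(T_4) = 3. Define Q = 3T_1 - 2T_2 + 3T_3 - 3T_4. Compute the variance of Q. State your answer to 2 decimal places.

Var(T_1) = 5.29, Var(T_2) = 0.81, Var(T_3) = 182.25, Var(T_4) = 9
By independence, Var(Q) = (3)²Var(T_1) + (-2)²Var(T_2) + (3)²Var(T_3) + (-3)²Var(T_4)
= (3)²·5.29 + (-2)²·0.81 + (3)²·182.25 + (-3)²·9 = 1772.1

1772.10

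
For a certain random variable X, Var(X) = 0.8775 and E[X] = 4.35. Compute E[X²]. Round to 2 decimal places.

19.80

E[X²] = Var(X) + (E[X])² = 0.8775 + (4.35)² = 19.8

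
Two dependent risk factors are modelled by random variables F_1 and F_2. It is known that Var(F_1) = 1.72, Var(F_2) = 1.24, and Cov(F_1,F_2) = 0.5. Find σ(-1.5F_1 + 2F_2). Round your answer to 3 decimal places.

2.415

Var(-1.5F_1 + 2F_2) = (-1.5)²·Var(F_1) + (2)²·Var(F_2) + 2·(-1.5)·(2)·Cov(F_1,F_2)
= 2.25·1.72 + 4·1.24 + -6·0.5 = 5.83
σ(-1.5F_1 + 2F_2) = √5.83 ≈ 2.415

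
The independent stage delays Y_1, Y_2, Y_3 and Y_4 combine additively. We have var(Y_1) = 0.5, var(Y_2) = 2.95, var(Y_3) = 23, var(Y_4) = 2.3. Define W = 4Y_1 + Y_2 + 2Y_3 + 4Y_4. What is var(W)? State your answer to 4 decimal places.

139.7500

By independence, var(W) = (4)²var(Y_1) + (1)²var(Y_2) + (2)²var(Y_3) + (4)²var(Y_4)
= (4)²·0.5 + (1)²·2.95 + (2)²·23 + (4)²·2.3 = 139.75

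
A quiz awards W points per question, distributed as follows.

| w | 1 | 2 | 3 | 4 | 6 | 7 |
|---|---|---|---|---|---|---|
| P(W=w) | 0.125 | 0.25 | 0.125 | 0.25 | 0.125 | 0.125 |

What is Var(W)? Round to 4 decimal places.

3.7344

E[W] = (1)(0.125) + (2)(0.25) + (3)(0.125) + (4)(0.25) + (6)(0.125) + (7)(0.125) = 3.625
E[W²] = (1)²(0.125) + (2)²(0.25) + (3)²(0.125) + (4)²(0.25) + (6)²(0.125) + (7)²(0.125) = 16.875
Var(W) = E[W²] − (E[W])² = 16.875 − (3.625)² = 3.734375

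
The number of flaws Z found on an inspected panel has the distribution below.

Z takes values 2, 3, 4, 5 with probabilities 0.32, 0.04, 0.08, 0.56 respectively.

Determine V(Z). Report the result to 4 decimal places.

E[Z] = (2)(0.32) + (3)(0.04) + (4)(0.08) + (5)(0.56) = 3.88
E[Z²] = (2)²(0.32) + (3)²(0.04) + (4)²(0.08) + (5)²(0.56) = 16.92
V(Z) = E[Z²] − (E[Z])² = 16.92 − (3.88)² = 1.8656

1.8656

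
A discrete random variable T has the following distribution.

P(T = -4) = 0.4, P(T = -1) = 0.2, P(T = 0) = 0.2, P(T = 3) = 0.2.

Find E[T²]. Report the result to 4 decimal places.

E[T²] = (-4)²(0.4) + (-1)²(0.2) + (0)²(0.2) + (3)²(0.2) = 8.4

8.4000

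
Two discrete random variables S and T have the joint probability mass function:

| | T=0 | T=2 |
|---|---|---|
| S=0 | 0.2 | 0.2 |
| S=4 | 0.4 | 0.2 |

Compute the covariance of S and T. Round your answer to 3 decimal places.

E[S] = 2.4,  E[T] = 0.8
E[ST] = 1.6
Cov(S,T) = E[ST] − E[S]E[T] = 1.6 − (2.4)(0.8) = -0.32

-0.320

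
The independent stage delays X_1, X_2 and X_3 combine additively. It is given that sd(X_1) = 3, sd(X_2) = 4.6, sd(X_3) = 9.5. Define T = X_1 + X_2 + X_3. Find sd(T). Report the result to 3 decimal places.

10.973

Var(X_1) = 9, Var(X_2) = 21.16, Var(X_3) = 90.25
By independence, Var(T) = (1)²Var(X_1) + (1)²Var(X_2) + (1)²Var(X_3)
= (1)²·9 + (1)²·21.16 + (1)²·90.25 = 120.41
sd(T) = √120.41 ≈ 10.973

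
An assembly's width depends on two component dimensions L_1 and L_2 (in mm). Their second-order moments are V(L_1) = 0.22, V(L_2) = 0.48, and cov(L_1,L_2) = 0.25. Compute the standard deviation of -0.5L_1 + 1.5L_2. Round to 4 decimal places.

0.8718

V(-0.5L_1 + 1.5L_2) = (-0.5)²·V(L_1) + (1.5)²·V(L_2) + 2·(-0.5)·(1.5)·cov(L_1,L_2)
= 0.25·0.22 + 2.25·0.48 + -1.5·0.25 = 0.76
SD(-0.5L_1 + 1.5L_2) = √0.76 ≈ 0.8718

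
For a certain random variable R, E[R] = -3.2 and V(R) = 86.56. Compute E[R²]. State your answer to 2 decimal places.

96.80

E[R²] = V(R) + (E[R])² = 86.56 + (-3.2)² = 96.8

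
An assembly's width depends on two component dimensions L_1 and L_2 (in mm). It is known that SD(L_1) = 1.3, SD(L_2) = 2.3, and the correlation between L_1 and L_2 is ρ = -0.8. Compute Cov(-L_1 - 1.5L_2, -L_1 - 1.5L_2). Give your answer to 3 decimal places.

var(L_1) = (1.3)² = 1.69;  var(L_2) = (2.3)² = 5.29
Cov(L_1,L_2) = ρ·SD(L_1)·SD(L_2) = -0.8·1.3·2.3 = -2.392
Cov(-L_1 - 1.5L_2, -L_1 - 1.5L_2) = (-1)(-1)var(L_1) + (-1.5)(-1.5)var(L_2) + [(-1)(-1.5) + (-1.5)(-1)]Cov(L_1,L_2)
= 1·1.69 + 2.25·5.29 + 3·-2.392 = 6.4165

6.417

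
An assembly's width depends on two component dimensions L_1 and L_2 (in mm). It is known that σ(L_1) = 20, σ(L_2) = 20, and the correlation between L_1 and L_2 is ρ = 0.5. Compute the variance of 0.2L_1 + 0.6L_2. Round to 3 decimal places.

208.000

Var(L_1) = (20)² = 400;  Var(L_2) = (20)² = 400
cov(L_1,L_2) = ρ·σ(L_1)·σ(L_2) = 0.5·20·20 = 200
Var(0.2L_1 + 0.6L_2) = (0.2)²·Var(L_1) + (0.6)²·Var(L_2) + 2·(0.2)·(0.6)·cov(L_1,L_2)
= 0.04·400 + 0.36·400 + 0.24·200 = 208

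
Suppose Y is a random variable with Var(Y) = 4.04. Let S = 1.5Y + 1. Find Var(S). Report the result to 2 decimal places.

Var(1.5Y + 1) = (1.5)²·Var(Y) = 2.25·4.04 = 9.09

9.09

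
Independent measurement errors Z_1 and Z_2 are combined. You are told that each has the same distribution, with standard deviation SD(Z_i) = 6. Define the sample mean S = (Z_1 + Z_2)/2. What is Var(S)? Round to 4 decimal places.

Var(Z_i) = (6)² = 36
By independence, Var(S) = (0.5)²Var(Z_1) + (0.5)²Var(Z_2)
= (0.5)²·36 + (0.5)²·36 = 18

18.0000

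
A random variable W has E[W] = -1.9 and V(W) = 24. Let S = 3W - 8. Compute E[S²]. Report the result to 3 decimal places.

E[3W - 8] = 3·-1.9 − 8 = -13.7
V(3W - 8) = (3)²·24 = 216
E[S²] = V(S) + (E[S])² = 216 + (-13.7)² = 403.69

403.690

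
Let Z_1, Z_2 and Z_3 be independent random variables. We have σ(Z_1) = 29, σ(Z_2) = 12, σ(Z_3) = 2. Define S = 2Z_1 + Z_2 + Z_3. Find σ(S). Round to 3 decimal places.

59.262

Var(Z_1) = 841, Var(Z_2) = 144, Var(Z_3) = 4
By independence, Var(S) = (2)²Var(Z_1) + (1)²Var(Z_2) + (1)²Var(Z_3)
= (2)²·841 + (1)²·144 + (1)²·4 = 3512
σ(S) = √3512 ≈ 59.262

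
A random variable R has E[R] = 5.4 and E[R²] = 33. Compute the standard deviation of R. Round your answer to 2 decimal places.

var(R) = 33 − (5.4)² = 3.84
SD(R) = √3.84 ≈ 1.96

1.96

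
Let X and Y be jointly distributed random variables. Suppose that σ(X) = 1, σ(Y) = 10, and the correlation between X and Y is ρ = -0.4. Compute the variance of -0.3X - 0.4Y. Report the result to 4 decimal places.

V(X) = (1)² = 1;  V(Y) = (10)² = 100
Cov(X,Y) = ρ·σ(X)·σ(Y) = -0.4·1·10 = -4
V(-0.3X - 0.4Y) = (-0.3)²·V(X) + (-0.4)²·V(Y) + 2·(-0.3)·(-0.4)·Cov(X,Y)
= 0.09·1 + 0.16·100 + 0.24·-4 = 15.13

15.1300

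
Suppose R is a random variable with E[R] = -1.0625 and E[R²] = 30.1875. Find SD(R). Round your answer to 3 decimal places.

5.391

var(R) = 30.1875 − (-1.0625)² = 29.05859375
SD(R) = √29.05859375 ≈ 5.391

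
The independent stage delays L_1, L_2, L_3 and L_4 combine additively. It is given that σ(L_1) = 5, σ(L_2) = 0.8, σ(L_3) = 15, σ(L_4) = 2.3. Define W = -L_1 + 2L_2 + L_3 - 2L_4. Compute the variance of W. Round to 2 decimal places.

V(L_1) = 25, V(L_2) = 0.64, V(L_3) = 225, V(L_4) = 5.29
By independence, V(W) = (-1)²V(L_1) + (2)²V(L_2) + (1)²V(L_3) + (-2)²V(L_4)
= (-1)²·25 + (2)²·0.64 + (1)²·225 + (-2)²·5.29 = 273.72

273.72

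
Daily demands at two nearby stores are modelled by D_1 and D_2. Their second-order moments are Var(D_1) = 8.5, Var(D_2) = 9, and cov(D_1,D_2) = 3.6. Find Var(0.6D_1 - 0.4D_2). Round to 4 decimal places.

Var(0.6D_1 - 0.4D_2) = (0.6)²·Var(D_1) + (-0.4)²·Var(D_2) + 2·(0.6)·(-0.4)·cov(D_1,D_2)
= 0.36·8.5 + 0.16·9 + -0.48·3.6 = 2.772

2.7720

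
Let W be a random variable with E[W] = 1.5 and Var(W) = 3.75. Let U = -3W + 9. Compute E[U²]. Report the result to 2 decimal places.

54.00

E[-3W + 9] = -3·1.5 + 9 = 4.5
Var(-3W + 9) = (-3)²·3.75 = 33.75
E[U²] = Var(U) + (E[U])² = 33.75 + (4.5)² = 54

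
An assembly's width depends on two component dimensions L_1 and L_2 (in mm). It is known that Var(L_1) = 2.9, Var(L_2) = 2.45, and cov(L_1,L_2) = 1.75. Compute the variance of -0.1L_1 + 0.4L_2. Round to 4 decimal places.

0.2810

Var(-0.1L_1 + 0.4L_2) = (-0.1)²·Var(L_1) + (0.4)²·Var(L_2) + 2·(-0.1)·(0.4)·cov(L_1,L_2)
= 0.01·2.9 + 0.16·2.45 + -0.08·1.75 = 0.281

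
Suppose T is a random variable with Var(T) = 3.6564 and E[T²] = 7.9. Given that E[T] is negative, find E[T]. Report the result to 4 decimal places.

-2.0600

(E[T])² = E[T²] − Var(T) = 7.9 − 3.6564 = 4.2436
E[T] = −√4.2436 = -2.06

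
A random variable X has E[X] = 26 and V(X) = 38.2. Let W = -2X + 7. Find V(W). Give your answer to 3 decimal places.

152.800

V(-2X + 7) = (-2)²·V(X) = 4·38.2 = 152.8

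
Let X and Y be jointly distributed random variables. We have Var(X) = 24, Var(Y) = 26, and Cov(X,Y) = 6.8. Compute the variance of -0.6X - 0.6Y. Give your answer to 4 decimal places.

22.8960

Var(-0.6X - 0.6Y) = (-0.6)²·Var(X) + (-0.6)²·Var(Y) + 2·(-0.6)·(-0.6)·Cov(X,Y)
= 0.36·24 + 0.36·26 + 0.72·6.8 = 22.896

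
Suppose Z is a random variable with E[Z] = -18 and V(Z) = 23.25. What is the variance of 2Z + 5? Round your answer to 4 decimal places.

93.0000

V(2Z + 5) = (2)²·V(Z) = 4·23.25 = 93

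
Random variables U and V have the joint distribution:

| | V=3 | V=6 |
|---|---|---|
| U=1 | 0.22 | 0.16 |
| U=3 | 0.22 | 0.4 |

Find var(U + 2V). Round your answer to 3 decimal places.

11.080

E[U] = 2.24,  E[V] = 4.68,  E[UV] = 10.8
var(U) = 5.96 − (2.24)² = 0.9424;  var(V) = 24.12 − (4.68)² = 2.2176
Cov(U,V) = 10.8 − (2.24)(4.68) = 0.3168
var(U + 2V) = (1)²·0.9424 + (2)²·2.2176 + 2·(1)·(2)·0.3168 = 11.08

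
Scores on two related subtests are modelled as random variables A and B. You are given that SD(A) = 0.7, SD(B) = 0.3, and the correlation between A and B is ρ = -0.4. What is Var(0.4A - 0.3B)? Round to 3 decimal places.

Var(A) = (0.7)² = 0.49;  Var(B) = (0.3)² = 0.09
cov(A,B) = ρ·SD(A)·SD(B) = -0.4·0.7·0.3 = -0.084
Var(0.4A - 0.3B) = (0.4)²·Var(A) + (-0.3)²·Var(B) + 2·(0.4)·(-0.3)·cov(A,B)
= 0.16·0.49 + 0.09·0.09 + -0.24·-0.084 = 0.10666

0.107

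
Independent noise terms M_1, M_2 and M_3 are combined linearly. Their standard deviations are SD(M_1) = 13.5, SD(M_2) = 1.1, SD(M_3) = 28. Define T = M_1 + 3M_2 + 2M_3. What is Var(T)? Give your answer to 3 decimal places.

3329.140

Var(M_1) = 182.25, Var(M_2) = 1.21, Var(M_3) = 784
By independence, Var(T) = (1)²Var(M_1) + (3)²Var(M_2) + (2)²Var(M_3)
= (1)²·182.25 + (3)²·1.21 + (2)²·784 = 3329.14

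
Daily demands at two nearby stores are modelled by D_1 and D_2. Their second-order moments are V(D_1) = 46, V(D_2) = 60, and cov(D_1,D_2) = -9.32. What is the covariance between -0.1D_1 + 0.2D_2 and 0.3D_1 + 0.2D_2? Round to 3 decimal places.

0.647

cov(-0.1D_1 + 0.2D_2, 0.3D_1 + 0.2D_2) = (-0.1)(0.3)V(D_1) + (0.2)(0.2)V(D_2) + [(-0.1)(0.2) + (0.2)(0.3)]cov(D_1,D_2)
= -0.03·46 + 0.04·60 + 0.04·-9.32 = 0.6472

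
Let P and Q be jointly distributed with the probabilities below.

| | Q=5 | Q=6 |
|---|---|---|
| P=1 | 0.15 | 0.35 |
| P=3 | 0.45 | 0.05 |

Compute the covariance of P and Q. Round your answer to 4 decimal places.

-0.3000

E[P] = 2,  E[Q] = 5.4
E[PQ] = 10.5
Cov(P,Q) = E[PQ] − E[P]E[Q] = 10.5 − (2)(5.4) = -0.3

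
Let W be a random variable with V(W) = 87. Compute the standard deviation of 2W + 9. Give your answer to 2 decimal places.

18.65

V(2W + 9) = (2)²·87 = 348
SD(2W + 9) = √348 ≈ 18.65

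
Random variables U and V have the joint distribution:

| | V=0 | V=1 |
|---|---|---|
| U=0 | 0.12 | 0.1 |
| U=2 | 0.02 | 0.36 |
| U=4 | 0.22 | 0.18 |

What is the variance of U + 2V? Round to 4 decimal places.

E[U] = 2.36,  E[V] = 0.64,  E[UV] = 1.44
Var(U) = 7.92 − (2.36)² = 2.3504;  Var(V) = 0.64 − (0.64)² = 0.2304
Cov(U,V) = 1.44 − (2.36)(0.64) = -0.0704
Var(U + 2V) = (1)²·2.3504 + (2)²·0.2304 + 2·(1)·(2)·-0.0704 = 2.9904

2.9904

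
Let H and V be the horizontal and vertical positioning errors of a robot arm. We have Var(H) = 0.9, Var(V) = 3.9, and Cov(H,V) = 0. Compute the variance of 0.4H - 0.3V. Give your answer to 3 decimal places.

0.495

Var(0.4H - 0.3V) = (0.4)²·Var(H) + (-0.3)²·Var(V) + 2·(0.4)·(-0.3)·Cov(H,V)
= 0.16·0.9 + 0.09·3.9 + -0.24·0 = 0.495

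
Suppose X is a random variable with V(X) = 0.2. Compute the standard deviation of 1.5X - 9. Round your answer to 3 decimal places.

0.671

V(1.5X - 9) = (1.5)²·0.2 = 0.45
σ(1.5X - 9) = √0.45 ≈ 0.671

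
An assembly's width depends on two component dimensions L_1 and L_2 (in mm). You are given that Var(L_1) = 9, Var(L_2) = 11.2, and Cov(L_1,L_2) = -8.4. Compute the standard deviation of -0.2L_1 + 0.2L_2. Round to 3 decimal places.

1.217

Var(-0.2L_1 + 0.2L_2) = (-0.2)²·Var(L_1) + (0.2)²·Var(L_2) + 2·(-0.2)·(0.2)·Cov(L_1,L_2)
= 0.04·9 + 0.04·11.2 + -0.08·-8.4 = 1.48
sd(-0.2L_1 + 0.2L_2) = √1.48 ≈ 1.217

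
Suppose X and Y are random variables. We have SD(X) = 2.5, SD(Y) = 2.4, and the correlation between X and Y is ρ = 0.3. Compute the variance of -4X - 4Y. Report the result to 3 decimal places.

249.760

var(X) = (2.5)² = 6.25;  var(Y) = (2.4)² = 5.76
cov(X,Y) = ρ·SD(X)·SD(Y) = 0.3·2.5·2.4 = 1.8
var(-4X - 4Y) = (-4)²·var(X) + (-4)²·var(Y) + 2·(-4)·(-4)·cov(X,Y)
= 16·6.25 + 16·5.76 + 32·1.8 = 249.76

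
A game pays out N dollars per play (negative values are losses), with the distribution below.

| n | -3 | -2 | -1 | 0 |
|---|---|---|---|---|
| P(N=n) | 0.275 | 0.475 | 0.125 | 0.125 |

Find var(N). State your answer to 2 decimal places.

E[N] = (-3)(0.275) + (-2)(0.475) + (-1)(0.125) + (0)(0.125) = -1.9
E[N²] = (-3)²(0.275) + (-2)²(0.475) + (-1)²(0.125) + (0)²(0.125) = 4.5
var(N) = E[N²] − (E[N])² = 4.5 − (-1.9)² = 0.89

0.89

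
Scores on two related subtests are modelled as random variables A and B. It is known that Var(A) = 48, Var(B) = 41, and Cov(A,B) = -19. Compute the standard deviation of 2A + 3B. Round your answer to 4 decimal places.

Var(2A + 3B) = (2)²·Var(A) + (3)²·Var(B) + 2·(2)·(3)·Cov(A,B)
= 4·48 + 9·41 + 12·-19 = 333
SD(2A + 3B) = √333 ≈ 18.2483

18.2483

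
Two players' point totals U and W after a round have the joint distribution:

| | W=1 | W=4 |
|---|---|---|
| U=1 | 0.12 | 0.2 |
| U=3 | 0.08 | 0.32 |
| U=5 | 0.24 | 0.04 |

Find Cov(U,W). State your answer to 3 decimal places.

-0.826

E[U] = 2.92,  E[W] = 2.68
E[UW] = 7
Cov(U,W) = E[UW] − E[U]E[W] = 7 − (2.92)(2.68) = -0.8256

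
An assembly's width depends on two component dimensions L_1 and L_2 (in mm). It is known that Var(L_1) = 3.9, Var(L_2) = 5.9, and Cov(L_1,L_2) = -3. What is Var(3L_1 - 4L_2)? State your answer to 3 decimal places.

201.500

Var(3L_1 - 4L_2) = (3)²·Var(L_1) + (-4)²·Var(L_2) + 2·(3)·(-4)·Cov(L_1,L_2)
= 9·3.9 + 16·5.9 + -24·-3 = 201.5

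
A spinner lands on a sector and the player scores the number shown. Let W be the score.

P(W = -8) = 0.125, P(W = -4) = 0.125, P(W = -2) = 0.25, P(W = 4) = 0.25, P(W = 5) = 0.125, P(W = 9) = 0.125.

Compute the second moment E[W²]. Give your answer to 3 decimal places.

E[W²] = (-8)²(0.125) + (-4)²(0.125) + (-2)²(0.25) + (4)²(0.25) + (5)²(0.125) + (9)²(0.125) = 28.25

28.250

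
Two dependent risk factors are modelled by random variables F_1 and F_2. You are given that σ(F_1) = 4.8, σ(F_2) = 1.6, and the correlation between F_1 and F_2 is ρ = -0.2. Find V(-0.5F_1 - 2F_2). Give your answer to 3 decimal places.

V(F_1) = (4.8)² = 23.04;  V(F_2) = (1.6)² = 2.56
Cov(F_1,F_2) = ρ·σ(F_1)·σ(F_2) = -0.2·4.8·1.6 = -1.536
V(-0.5F_1 - 2F_2) = (-0.5)²·V(F_1) + (-2)²·V(F_2) + 2·(-0.5)·(-2)·Cov(F_1,F_2)
= 0.25·23.04 + 4·2.56 + 2·-1.536 = 12.928

12.928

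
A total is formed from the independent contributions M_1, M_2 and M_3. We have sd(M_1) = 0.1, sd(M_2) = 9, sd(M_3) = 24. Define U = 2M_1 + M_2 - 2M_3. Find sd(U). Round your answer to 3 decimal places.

Var(M_1) = 0.01, Var(M_2) = 81, Var(M_3) = 576
By independence, Var(U) = (2)²Var(M_1) + (1)²Var(M_2) + (-2)²Var(M_3)
= (2)²·0.01 + (1)²·81 + (-2)²·576 = 2385.04
sd(U) = √2385.04 ≈ 48.837

48.837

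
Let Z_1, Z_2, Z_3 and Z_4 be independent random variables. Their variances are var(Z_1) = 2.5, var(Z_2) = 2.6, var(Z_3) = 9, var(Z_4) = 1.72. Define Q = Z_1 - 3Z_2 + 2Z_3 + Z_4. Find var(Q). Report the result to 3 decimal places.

63.620

By independence, var(Q) = (1)²var(Z_1) + (-3)²var(Z_2) + (2)²var(Z_3) + (1)²var(Z_4)
= (1)²·2.5 + (-3)²·2.6 + (2)²·9 + (1)²·1.72 = 63.62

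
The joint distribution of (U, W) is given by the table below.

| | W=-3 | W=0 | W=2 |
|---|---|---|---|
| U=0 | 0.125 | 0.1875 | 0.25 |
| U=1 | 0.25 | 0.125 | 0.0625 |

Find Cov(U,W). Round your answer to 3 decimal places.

-0.406

E[U] = 0.4375,  E[W] = -0.5
E[UW] = -0.625
Cov(U,W) = E[UW] − E[U]E[W] = -0.625 − (0.4375)(-0.5) = -0.40625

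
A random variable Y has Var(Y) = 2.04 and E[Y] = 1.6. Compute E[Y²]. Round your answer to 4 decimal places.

E[Y²] = Var(Y) + (E[Y])² = 2.04 + (1.6)² = 4.6

4.6000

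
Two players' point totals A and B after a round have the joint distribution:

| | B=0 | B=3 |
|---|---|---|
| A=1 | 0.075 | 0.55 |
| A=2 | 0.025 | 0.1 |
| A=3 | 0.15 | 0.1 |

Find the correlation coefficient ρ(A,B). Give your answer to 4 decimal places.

-0.4548

E[A] = 1.625,  E[B] = 2.25
E[AB] = 3.15
cov(A,B) = E[AB] − E[A]E[B] = 3.15 − (1.625)(2.25) = -0.50625
Var(A) = 0.734375,  Var(B) = 1.6875
ρ = -0.50625 / √(0.734375·1.6875) ≈ -0.4548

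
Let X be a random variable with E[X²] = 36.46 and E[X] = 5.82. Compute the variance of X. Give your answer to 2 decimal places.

2.59

Var(X) = 36.46 − (5.82)² = 2.5876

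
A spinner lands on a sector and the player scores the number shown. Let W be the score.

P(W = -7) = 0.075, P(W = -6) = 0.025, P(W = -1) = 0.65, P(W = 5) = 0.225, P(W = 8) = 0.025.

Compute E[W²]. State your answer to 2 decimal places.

E[W²] = (-7)²(0.075) + (-6)²(0.025) + (-1)²(0.65) + (5)²(0.225) + (8)²(0.025) = 12.45

12.45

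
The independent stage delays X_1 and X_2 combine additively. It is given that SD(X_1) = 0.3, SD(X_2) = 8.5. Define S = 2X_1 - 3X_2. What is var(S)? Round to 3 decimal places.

650.610

var(X_1) = 0.09, var(X_2) = 72.25
By independence, var(S) = (2)²var(X_1) + (-3)²var(X_2)
= (2)²·0.09 + (-3)²·72.25 = 650.61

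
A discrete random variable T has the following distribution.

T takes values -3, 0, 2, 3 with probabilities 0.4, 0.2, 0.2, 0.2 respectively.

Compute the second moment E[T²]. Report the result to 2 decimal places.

6.20

E[T²] = (-3)²(0.4) + (0)²(0.2) + (2)²(0.2) + (3)²(0.2) = 6.2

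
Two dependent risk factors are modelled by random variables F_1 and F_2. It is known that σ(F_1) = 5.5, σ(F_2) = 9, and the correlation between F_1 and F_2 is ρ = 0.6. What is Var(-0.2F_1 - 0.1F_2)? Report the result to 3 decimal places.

3.208

Var(F_1) = (5.5)² = 30.25;  Var(F_2) = (9)² = 81
Cov(F_1,F_2) = ρ·σ(F_1)·σ(F_2) = 0.6·5.5·9 = 29.7
Var(-0.2F_1 - 0.1F_2) = (-0.2)²·Var(F_1) + (-0.1)²·Var(F_2) + 2·(-0.2)·(-0.1)·Cov(F_1,F_2)
= 0.04·30.25 + 0.01·81 + 0.04·29.7 = 3.208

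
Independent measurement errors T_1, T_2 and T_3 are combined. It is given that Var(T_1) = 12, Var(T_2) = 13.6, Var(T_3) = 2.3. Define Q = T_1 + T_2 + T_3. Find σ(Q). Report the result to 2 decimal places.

5.28

By independence, Var(Q) = (1)²Var(T_1) + (1)²Var(T_2) + (1)²Var(T_3)
= (1)²·12 + (1)²·13.6 + (1)²·2.3 = 27.9
σ(Q) = √27.9 ≈ 5.28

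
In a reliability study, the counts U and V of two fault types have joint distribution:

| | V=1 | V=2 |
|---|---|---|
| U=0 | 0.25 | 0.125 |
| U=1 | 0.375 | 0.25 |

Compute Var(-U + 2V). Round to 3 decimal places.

E[U] = 0.625,  E[V] = 1.375,  E[UV] = 0.875
Var(U) = 0.625 − (0.625)² = 0.234375;  Var(V) = 2.125 − (1.375)² = 0.234375
cov(U,V) = 0.875 − (0.625)(1.375) = 0.015625
Var(-U + 2V) = (-1)²·0.234375 + (2)²·0.234375 + 2·(-1)·(2)·0.015625 = 1.109375

1.109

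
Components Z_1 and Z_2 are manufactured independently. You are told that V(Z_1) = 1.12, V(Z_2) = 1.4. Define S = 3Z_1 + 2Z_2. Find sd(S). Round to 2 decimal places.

By independence, V(S) = (3)²V(Z_1) + (2)²V(Z_2)
= (3)²·1.12 + (2)²·1.4 = 15.68
sd(S) = √15.68 ≈ 3.96

3.96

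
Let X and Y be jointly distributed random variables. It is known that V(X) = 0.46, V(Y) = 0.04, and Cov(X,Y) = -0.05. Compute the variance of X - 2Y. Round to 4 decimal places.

V(X - 2Y) = (1)²·V(X) + (-2)²·V(Y) + 2·(1)·(-2)·Cov(X,Y)
= 1·0.46 + 4·0.04 + -4·-0.05 = 0.82

0.8200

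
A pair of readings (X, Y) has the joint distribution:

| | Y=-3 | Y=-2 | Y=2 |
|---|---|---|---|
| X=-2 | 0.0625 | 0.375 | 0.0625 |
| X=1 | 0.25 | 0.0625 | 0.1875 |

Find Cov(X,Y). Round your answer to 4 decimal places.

E[X] = -0.5,  E[Y] = -1.3125
E[XY] = 1.125
Cov(X,Y) = E[XY] − E[X]E[Y] = 1.125 − (-0.5)(-1.3125) = 0.46875

0.4688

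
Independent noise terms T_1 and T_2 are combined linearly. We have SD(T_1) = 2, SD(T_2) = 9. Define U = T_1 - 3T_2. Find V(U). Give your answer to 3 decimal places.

733.000

V(T_1) = 4, V(T_2) = 81
By independence, V(U) = (1)²V(T_1) + (-3)²V(T_2)
= (1)²·4 + (-3)²·81 = 733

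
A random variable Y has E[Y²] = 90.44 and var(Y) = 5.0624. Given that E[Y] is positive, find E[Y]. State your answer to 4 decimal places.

9.2400

(E[Y])² = E[Y²] − var(Y) = 90.44 − 5.0624 = 85.3776
E[Y] = √85.3776 = 9.24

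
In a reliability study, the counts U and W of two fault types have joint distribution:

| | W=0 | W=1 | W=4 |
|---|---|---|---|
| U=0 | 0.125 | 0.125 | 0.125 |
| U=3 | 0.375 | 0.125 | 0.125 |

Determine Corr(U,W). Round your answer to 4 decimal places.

E[U] = 1.875,  E[W] = 1.25
E[UW] = 1.875
cov(U,W) = E[UW] − E[U]E[W] = 1.875 − (1.875)(1.25) = -0.46875
Var(U) = 2.109375,  Var(W) = 2.6875
ρ = -0.46875 / √(2.109375·2.6875) ≈ -0.1969

-0.1969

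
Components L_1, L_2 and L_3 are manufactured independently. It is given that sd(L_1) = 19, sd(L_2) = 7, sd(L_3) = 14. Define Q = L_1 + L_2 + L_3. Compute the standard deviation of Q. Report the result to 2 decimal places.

Var(L_1) = 361, Var(L_2) = 49, Var(L_3) = 196
By independence, Var(Q) = (1)²Var(L_1) + (1)²Var(L_2) + (1)²Var(L_3)
= (1)²·361 + (1)²·49 + (1)²·196 = 606
sd(Q) = √606 ≈ 24.62

24.62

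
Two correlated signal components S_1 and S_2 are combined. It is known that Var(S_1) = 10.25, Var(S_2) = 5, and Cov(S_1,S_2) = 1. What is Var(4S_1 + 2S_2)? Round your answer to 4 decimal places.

200.0000

Var(4S_1 + 2S_2) = (4)²·Var(S_1) + (2)²·Var(S_2) + 2·(4)·(2)·Cov(S_1,S_2)
= 16·10.25 + 4·5 + 16·1 = 200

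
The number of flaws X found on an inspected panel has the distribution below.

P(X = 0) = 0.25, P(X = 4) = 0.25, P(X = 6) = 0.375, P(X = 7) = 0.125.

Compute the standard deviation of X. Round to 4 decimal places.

2.5709

E[X] = (0)(0.25) + (4)(0.25) + (6)(0.375) + (7)(0.125) = 4.125
E[X²] = (0)²(0.25) + (4)²(0.25) + (6)²(0.375) + (7)²(0.125) = 23.625
var(X) = E[X²] − (E[X])² = 23.625 − (4.125)² = 6.609375
SD(X) = √6.609375 ≈ 2.5709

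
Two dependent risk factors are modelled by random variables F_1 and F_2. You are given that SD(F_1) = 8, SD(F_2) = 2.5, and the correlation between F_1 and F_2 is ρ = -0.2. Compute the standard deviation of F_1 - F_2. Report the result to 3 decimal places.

8.846

var(F_1) = (8)² = 64;  var(F_2) = (2.5)² = 6.25
Cov(F_1,F_2) = ρ·SD(F_1)·SD(F_2) = -0.2·8·2.5 = -4
var(F_1 - F_2) = (1)²·var(F_1) + (-1)²·var(F_2) + 2·(1)·(-1)·Cov(F_1,F_2)
= 1·64 + 1·6.25 + -2·-4 = 78.25
SD(F_1 - F_2) = √78.25 ≈ 8.846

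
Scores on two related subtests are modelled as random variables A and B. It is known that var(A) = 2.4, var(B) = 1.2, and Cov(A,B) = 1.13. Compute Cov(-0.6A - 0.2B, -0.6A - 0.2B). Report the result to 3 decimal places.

Cov(-0.6A - 0.2B, -0.6A - 0.2B) = (-0.6)(-0.6)var(A) + (-0.2)(-0.2)var(B) + [(-0.6)(-0.2) + (-0.2)(-0.6)]Cov(A,B)
= 0.36·2.4 + 0.04·1.2 + 0.24·1.13 = 1.1832

1.183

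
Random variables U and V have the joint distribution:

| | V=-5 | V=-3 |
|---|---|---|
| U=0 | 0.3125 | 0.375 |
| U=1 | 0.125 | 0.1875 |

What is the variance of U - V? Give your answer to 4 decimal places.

1.1523

E[U] = 0.3125,  E[V] = -3.875,  E[UV] = -1.1875
Var(U) = 0.3125 − (0.3125)² = 0.21484375;  Var(V) = 16 − (-3.875)² = 0.984375
Cov(U,V) = -1.1875 − (0.3125)(-3.875) = 0.0234375
Var(U - V) = (1)²·0.21484375 + (-1)²·0.984375 + 2·(1)·(-1)·0.0234375 = 1.15234375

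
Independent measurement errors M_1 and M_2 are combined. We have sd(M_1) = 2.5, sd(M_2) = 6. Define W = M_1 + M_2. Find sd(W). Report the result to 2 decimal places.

6.50

var(M_1) = 6.25, var(M_2) = 36
By independence, var(W) = (1)²var(M_1) + (1)²var(M_2)
= (1)²·6.25 + (1)²·36 = 42.25
sd(W) = √42.25 ≈ 6.50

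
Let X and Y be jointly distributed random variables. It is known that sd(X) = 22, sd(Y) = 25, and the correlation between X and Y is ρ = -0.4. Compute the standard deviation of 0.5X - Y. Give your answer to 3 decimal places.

31.081

Var(X) = (22)² = 484;  Var(Y) = (25)² = 625
cov(X,Y) = ρ·sd(X)·sd(Y) = -0.4·22·25 = -220
Var(0.5X - Y) = (0.5)²·Var(X) + (-1)²·Var(Y) + 2·(0.5)·(-1)·cov(X,Y)
= 0.25·484 + 1·625 + -1·-220 = 966
sd(0.5X - Y) = √966 ≈ 31.081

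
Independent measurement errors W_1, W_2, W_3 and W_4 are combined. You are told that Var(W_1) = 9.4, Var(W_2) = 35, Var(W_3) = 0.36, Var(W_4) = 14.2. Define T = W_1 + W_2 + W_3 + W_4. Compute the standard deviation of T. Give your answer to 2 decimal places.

By independence, Var(T) = (1)²Var(W_1) + (1)²Var(W_2) + (1)²Var(W_3) + (1)²Var(W_4)
= (1)²·9.4 + (1)²·35 + (1)²·0.36 + (1)²·14.2 = 58.96
σ(T) = √58.96 ≈ 7.68

7.68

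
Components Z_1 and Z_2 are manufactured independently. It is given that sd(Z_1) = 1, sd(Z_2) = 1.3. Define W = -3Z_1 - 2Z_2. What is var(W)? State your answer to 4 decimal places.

var(Z_1) = 1, var(Z_2) = 1.69
By independence, var(W) = (-3)²var(Z_1) + (-2)²var(Z_2)
= (-3)²·1 + (-2)²·1.69 = 15.76

15.7600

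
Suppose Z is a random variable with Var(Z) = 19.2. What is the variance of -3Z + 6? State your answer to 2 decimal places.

172.80

Var(-3Z + 6) = (-3)²·Var(Z) = 9·19.2 = 172.8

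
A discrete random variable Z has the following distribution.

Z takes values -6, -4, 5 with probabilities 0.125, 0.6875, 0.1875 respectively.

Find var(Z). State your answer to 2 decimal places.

13.62

E[Z] = (-6)(0.125) + (-4)(0.6875) + (5)(0.1875) = -2.5625
E[Z²] = (-6)²(0.125) + (-4)²(0.6875) + (5)²(0.1875) = 20.1875
var(Z) = E[Z²] − (E[Z])² = 20.1875 − (-2.5625)² = 13.62109375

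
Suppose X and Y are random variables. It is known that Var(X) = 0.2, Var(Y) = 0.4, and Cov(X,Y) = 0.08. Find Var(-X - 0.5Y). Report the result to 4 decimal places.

0.3800

Var(-X - 0.5Y) = (-1)²·Var(X) + (-0.5)²·Var(Y) + 2·(-1)·(-0.5)·Cov(X,Y)
= 1·0.2 + 0.25·0.4 + 1·0.08 = 0.38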